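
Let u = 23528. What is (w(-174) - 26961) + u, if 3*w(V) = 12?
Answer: -3429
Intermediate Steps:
w(V) = 4 (w(V) = (1/3)*12 = 4)
(w(-174) - 26961) + u = (4 - 26961) + 23528 = -26957 + 23528 = -3429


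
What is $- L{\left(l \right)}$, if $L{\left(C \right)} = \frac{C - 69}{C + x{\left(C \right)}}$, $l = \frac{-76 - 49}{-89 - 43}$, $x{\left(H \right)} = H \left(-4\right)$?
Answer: $- \frac{8983}{375} \approx -23.955$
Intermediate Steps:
$x{\left(H \right)} = - 4 H$
$l = \frac{125}{132}$ ($l = - \frac{125}{-132} = \left(-125\right) \left(- \frac{1}{132}\right) = \frac{125}{132} \approx 0.94697$)
$L{\left(C \right)} = - \frac{-69 + C}{3 C}$ ($L{\left(C \right)} = \frac{C - 69}{C - 4 C} = \frac{-69 + C}{\left(-3\right) C} = \left(-69 + C\right) \left(- \frac{1}{3 C}\right) = - \frac{-69 + C}{3 C}$)
$- L{\left(l \right)} = - \frac{69 - \frac{125}{132}}{3 \cdot \frac{125}{132}} = - \frac{132 \left(69 - \frac{125}{132}\right)}{3 \cdot 125} = - \frac{132 \cdot 8983}{3 \cdot 125 \cdot 132} = \left(-1\right) \frac{8983}{375} = - \frac{8983}{375}$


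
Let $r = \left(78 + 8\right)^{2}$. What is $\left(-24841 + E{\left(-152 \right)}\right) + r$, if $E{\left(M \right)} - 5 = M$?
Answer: $-17592$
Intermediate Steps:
$r = 7396$ ($r = 86^{2} = 7396$)
$E{\left(M \right)} = 5 + M$
$\left(-24841 + E{\left(-152 \right)}\right) + r = \left(-24841 + \left(5 - 152\right)\right) + 7396 = \left(-24841 - 147\right) + 7396 = -24988 + 7396 = -17592$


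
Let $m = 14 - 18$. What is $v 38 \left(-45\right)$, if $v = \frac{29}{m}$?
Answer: $\frac{24795}{2} \approx 12398.0$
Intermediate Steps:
$m = -4$ ($m = 14 - 18 = -4$)
$v = - \frac{29}{4}$ ($v = \frac{29}{-4} = 29 \left(- \frac{1}{4}\right) = - \frac{29}{4} \approx -7.25$)
$v 38 \left(-45\right) = \left(- \frac{29}{4}\right) 38 \left(-45\right) = \left(- \frac{551}{2}\right) \left(-45\right) = \frac{24795}{2}$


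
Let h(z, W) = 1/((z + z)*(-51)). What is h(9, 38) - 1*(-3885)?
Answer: 3566429/918 ≈ 3885.0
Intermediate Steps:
h(z, W) = -1/(102*z) (h(z, W) = -1/51/(2*z) = (1/(2*z))*(-1/51) = -1/(102*z))
h(9, 38) - 1*(-3885) = -1/102/9 - 1*(-3885) = -1/102*⅑ + 3885 = -1/918 + 3885 = 3566429/918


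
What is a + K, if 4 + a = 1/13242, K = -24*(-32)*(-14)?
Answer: -142430951/13242 ≈ -10756.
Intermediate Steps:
K = -10752 (K = 768*(-14) = -10752)
a = -52967/13242 (a = -4 + 1/13242 = -52967/13242 ≈ -3.9999)
a + K = -52967/13242 - 10752 = -142430951/13242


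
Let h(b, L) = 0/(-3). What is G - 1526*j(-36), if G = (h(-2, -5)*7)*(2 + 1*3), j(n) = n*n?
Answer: -1977696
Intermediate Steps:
h(b, L) = 0 (h(b, L) = 0*(-⅓) = 0)
j(n) = n²
G = 0 (G = (0*7)*(2 + 1*3) = 0*(2 + 3) = 0*5 = 0)
G - 1526*j(-36) = 0 - 1526*(-36)² = 0 - 1526*1296 = 0 - 1977696 = -1977696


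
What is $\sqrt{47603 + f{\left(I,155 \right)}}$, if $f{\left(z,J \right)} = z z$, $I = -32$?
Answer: $3 \sqrt{5403} \approx 220.52$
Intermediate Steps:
$f{\left(z,J \right)} = z^{2}$
$\sqrt{47603 + f{\left(I,155 \right)}} = \sqrt{47603 + \left(-32\right)^{2}} = \sqrt{47603 + 1024} = \sqrt{48627} = 3 \sqrt{5403}$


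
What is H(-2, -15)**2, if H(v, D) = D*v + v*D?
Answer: 3600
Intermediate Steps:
H(v, D) = 2*D*v (H(v, D) = D*v + D*v = 2*D*v)
H(-2, -15)**2 = (2*(-15)*(-2))**2 = 60**2 = 3600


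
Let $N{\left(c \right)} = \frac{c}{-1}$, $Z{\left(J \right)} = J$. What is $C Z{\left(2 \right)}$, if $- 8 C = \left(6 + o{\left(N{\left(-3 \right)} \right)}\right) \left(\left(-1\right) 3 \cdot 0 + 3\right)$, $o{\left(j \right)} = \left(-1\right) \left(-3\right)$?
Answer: $- \frac{27}{4} \approx -6.75$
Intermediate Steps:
$N{\left(c \right)} = - c$ ($N{\left(c \right)} = c \left(-1\right) = - c$)
$o{\left(j \right)} = 3$
$C = - \frac{27}{8}$ ($C = - \frac{\left(6 + 3\right) \left(\left(-1\right) 3 \cdot 0 + 3\right)}{8} = - \frac{9 \left(\left(-3\right) 0 + 3\right)}{8} = - \frac{9 \left(0 + 3\right)}{8} = - \frac{9 \cdot 3}{8} = \left(- \frac{1}{8}\right) 27 = - \frac{27}{8} \approx -3.375$)
$C Z{\left(2 \right)} = \left(- \frac{27}{8}\right) 2 = - \frac{27}{4}$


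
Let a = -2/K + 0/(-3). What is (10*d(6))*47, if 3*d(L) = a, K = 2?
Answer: -470/3 ≈ -156.67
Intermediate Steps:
a = -1 (a = -2/2 + 0/(-3) = -2*½ + 0*(-⅓) = -1 + 0 = -1)
d(L) = -⅓ (d(L) = (⅓)*(-1) = -⅓)
(10*d(6))*47 = (10*(-⅓))*47 = -10/3*47 = -470/3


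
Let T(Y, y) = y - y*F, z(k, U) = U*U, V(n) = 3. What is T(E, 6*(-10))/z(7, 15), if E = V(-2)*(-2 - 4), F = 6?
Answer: 4/3 ≈ 1.3333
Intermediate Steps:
z(k, U) = U**2
E = -18 (E = 3*(-2 - 4) = 3*(-6) = -18)
T(Y, y) = -5*y (T(Y, y) = y - y*6 = y - 6*y = -5*y)
T(E, 6*(-10))/z(7, 15) = (-30*(-10))/(15**2) = -5*(-60)/225 = 300*(1/225) = 4/3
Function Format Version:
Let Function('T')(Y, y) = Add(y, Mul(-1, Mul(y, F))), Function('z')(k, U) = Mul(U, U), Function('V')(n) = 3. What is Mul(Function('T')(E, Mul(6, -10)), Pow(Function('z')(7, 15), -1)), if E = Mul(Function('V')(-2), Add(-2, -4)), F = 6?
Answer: Rational(4, 3) ≈ 1.3333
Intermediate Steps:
Function('z')(k, U) = Pow(U, 2)
E = -18 (E = Mul(3, Add(-2, -4)) = Mul(3, -6) = -18)
Function('T')(Y, y) = Mul(-5, y) (Function('T')(Y, y) = Add(y, Mul(-1, Mul(y, 6))) = Add(y, Mul(-1, Mul(6, y))) = Add(y, Mul(-6, y)) = Mul(-5, y))
Mul(Function('T')(E, Mul(6, -10)), Pow(Function('z')(7, 15), -1)) = Mul(Mul(-5, Mul(6, -10)), Pow(Pow(15, 2), -1)) = Mul(Mul(-5, -60), Pow(225, -1)) = Mul(300, Rational(1, 225)) = Rational(4, 3)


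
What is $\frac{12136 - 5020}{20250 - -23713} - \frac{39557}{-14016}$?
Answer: $\frac{1838782247}{616185408} \approx 2.9841$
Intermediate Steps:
$\frac{12136 - 5020}{20250 - -23713} - \frac{39557}{-14016} = \frac{7116}{20250 + 23713} - - \frac{39557}{14016} = \frac{7116}{43963} + \frac{39557}{14016} = \frac{1838782247}{616185408}$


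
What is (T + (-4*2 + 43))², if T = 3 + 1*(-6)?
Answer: 1024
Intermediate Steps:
T = -3 (T = 3 - 6 = -3)
(T + (-4*2 + 43))² = (-3 + (-4*2 + 43))² = (-3 + (-8 + 43))² = (-3 + 35)² = 32² = 1024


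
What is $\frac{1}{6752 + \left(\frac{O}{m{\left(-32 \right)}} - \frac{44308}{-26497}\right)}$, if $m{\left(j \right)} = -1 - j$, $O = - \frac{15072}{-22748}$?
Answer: $\frac{4671341609}{31548809752140} \approx 0.00014807$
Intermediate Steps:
$O = \frac{3768}{5687}$ ($O = \left(-15072\right) \left(- \frac{1}{22748}\right) = \frac{3768}{5687} \approx 0.66256$)
$\frac{1}{6752 + \left(\frac{O}{m{\left(-32 \right)}} - \frac{44308}{-26497}\right)} = \frac{1}{6752 + \left(\frac{3768}{5687 \left(-1 - -32\right)} - \frac{44308}{-26497}\right)} = \frac{1}{6752 + \left(\frac{3768}{5687 \left(-1 + 32\right)} - - \frac{44308}{26497}\right)} = \frac{1}{6752 + \left(\frac{3768}{5687 \cdot 31} + \frac{44308}{26497}\right)} = \frac{1}{6752 + \left(\frac{3768}{5687} \cdot \frac{1}{31} + \frac{44308}{26497}\right)} = \frac{1}{6752 + \left(\frac{3768}{176297} + \frac{44308}{26497}\right)} = \frac{1}{6752 + \frac{7911208172}{4671341609}} = \frac{1}{\frac{31548809752140}{4671341609}} = \frac{4671341609}{31548809752140}$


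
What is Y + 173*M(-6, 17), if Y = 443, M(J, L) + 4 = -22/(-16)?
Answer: -89/8 ≈ -11.125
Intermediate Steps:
M(J, L) = -21/8 (M(J, L) = -4 - 22/(-16) = -4 - 22*(-1/16) = -4 + 11/8 = -21/8)
Y + 173*M(-6, 17) = 443 + 173*(-21/8) = 443 - 3633/8 = -89/8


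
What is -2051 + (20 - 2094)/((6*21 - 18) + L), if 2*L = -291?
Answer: -149677/75 ≈ -1995.7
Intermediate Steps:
L = -291/2 (L = (½)*(-291) = -291/2 ≈ -145.50)
-2051 + (20 - 2094)/((6*21 - 18) + L) = -2051 + (20 - 2094)/((6*21 - 18) - 291/2) = -2051 - 2074/((126 - 18) - 291/2) = -2051 - 2074/(108 - 291/2) = -2051 - 2074/(-75/2) = -2051 - 2074*(-2/75) = -2051 + 4148/75 = -149677/75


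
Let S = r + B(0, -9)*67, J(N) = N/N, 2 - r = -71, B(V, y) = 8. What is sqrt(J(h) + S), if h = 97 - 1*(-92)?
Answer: sqrt(610) ≈ 24.698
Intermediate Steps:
h = 189 (h = 97 + 92 = 189)
r = 73 (r = 2 - 1*(-71) = 2 + 71 = 73)
J(N) = 1
S = 609 (S = 73 + 8*67 = 73 + 536 = 609)
sqrt(J(h) + S) = sqrt(1 + 609) = sqrt(610)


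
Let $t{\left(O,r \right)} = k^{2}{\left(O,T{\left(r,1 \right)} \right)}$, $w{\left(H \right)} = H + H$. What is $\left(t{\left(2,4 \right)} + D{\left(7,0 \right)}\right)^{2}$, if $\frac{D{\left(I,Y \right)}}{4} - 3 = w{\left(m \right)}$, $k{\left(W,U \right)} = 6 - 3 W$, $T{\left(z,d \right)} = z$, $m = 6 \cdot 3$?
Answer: $24336$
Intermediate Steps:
$m = 18$
$w{\left(H \right)} = 2 H$
$D{\left(I,Y \right)} = 156$ ($D{\left(I,Y \right)} = 12 + 4 \cdot 2 \cdot 18 = 12 + 4 \cdot 36 = 12 + 144 = 156$)
$t{\left(O,r \right)} = \left(6 - 3 O\right)^{2}$
$\left(t{\left(2,4 \right)} + D{\left(7,0 \right)}\right)^{2} = \left(9 \left(-2 + 2\right)^{2} + 156\right)^{2} = \left(9 \cdot 0^{2} + 156\right)^{2} = \left(9 \cdot 0 + 156\right)^{2} = \left(0 + 156\right)^{2} = 156^{2} = 24336$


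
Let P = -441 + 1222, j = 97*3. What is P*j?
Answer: 227271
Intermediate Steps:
j = 291
P = 781
P*j = 781*291 = 227271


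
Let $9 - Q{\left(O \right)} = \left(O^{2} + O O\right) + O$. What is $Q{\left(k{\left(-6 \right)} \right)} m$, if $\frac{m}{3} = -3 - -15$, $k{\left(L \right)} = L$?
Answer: $-2052$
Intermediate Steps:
$m = 36$ ($m = 3 \left(-3 - -15\right) = 3 \left(-3 + 15\right) = 3 \cdot 12 = 36$)
$Q{\left(O \right)} = 9 - O - 2 O^{2}$ ($Q{\left(O \right)} = 9 - \left(\left(O^{2} + O O\right) + O\right) = 9 - \left(\left(O^{2} + O^{2}\right) + O\right) = 9 - \left(2 O^{2} + O\right) = 9 - \left(O + 2 O^{2}\right) = 9 - O - 2 O^{2}$)
$Q{\left(k{\left(-6 \right)} \right)} m = \left(9 - -6 - 2 \left(-6\right)^{2}\right) 36 = \left(9 + 6 - 72\right) 36 = \left(-57\right) 36 = -2052$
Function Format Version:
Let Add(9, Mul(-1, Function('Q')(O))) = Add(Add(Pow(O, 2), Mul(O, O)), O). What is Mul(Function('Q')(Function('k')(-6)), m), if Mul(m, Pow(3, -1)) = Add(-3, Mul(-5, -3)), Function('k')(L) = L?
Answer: -2052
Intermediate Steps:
m = 36 (m = Mul(3, Add(-3, Mul(-5, -3))) = Mul(3, Add(-3, 15)) = Mul(3, 12) = 36)
Function('Q')(O) = Add(9, Mul(-1, O), Mul(-2, Pow(O, 2))) (Function('Q')(O) = Add(9, Mul(-1, Add(Add(Pow(O, 2), Mul(O, O)), O))) = Add(9, Mul(-1, Add(Add(Pow(O, 2), Pow(O, 2)), O))) = Add(9, Mul(-1, Add(Mul(2, Pow(O, 2)), O))) = Add(9, Mul(-1, Add(O, Mul(2, Pow(O, 2))))) = Add(9, Add(Mul(-1, O), Mul(-2, Pow(O, 2)))) = Add(9, Mul(-1, O), Mul(-2, Pow(O, 2))))
Mul(Function('Q')(Function('k')(-6)), m) = Mul(Add(9, Mul(-1, -6), Mul(-2, Pow(-6, 2))), 36) = Mul(Add(9, 6, Mul(-2, 36)), 36) = Mul(Add(9, 6, -72), 36) = Mul(-57, 36) = -2052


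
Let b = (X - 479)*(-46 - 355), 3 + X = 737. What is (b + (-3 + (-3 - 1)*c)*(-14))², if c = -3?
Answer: 10481869161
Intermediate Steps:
X = 734 (X = -3 + 737 = 734)
b = -102255 (b = (734 - 479)*(-46 - 355) = 255*(-401) = -102255)
(b + (-3 + (-3 - 1)*c)*(-14))² = (-102255 + (-3 + (-3 - 1)*(-3))*(-14))² = (-102255 + (-3 - 4*(-3))*(-14))² = (-102255 + (-3 + 12)*(-14))² = (-102255 + 9*(-14))² = (-102255 - 126)² = (-102381)² = 10481869161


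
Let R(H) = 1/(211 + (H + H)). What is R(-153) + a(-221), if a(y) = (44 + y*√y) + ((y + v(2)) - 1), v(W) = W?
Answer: -16721/95 - 221*I*√221 ≈ -176.01 - 3285.4*I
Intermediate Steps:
R(H) = 1/(211 + 2*H)
a(y) = 45 + y + y^(3/2) (a(y) = (44 + y*√y) + ((y + 2) - 1) = (44 + y^(3/2)) + ((2 + y) - 1) = (44 + y^(3/2)) + (1 + y) = 45 + y + y^(3/2))
R(-153) + a(-221) = 1/(211 + 2*(-153)) + (45 - 221 + (-221)^(3/2)) = 1/(211 - 306) + (45 - 221 - 221*I*√221) = 1/(-95) + (-176 - 221*I*√221) = -1/95 + (-176 - 221*I*√221) = -16721/95 - 221*I*√221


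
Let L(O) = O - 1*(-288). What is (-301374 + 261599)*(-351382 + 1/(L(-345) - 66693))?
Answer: 37316504865091/2670 ≈ 1.3976e+10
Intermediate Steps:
L(O) = 288 + O (L(O) = O + 288 = 288 + O)
(-301374 + 261599)*(-351382 + 1/(L(-345) - 66693)) = (-301374 + 261599)*(-351382 + 1/((288 - 345) - 66693)) = -39775*(-351382 + 1/(-57 - 66693)) = -39775*(-351382 + 1/(-66750)) = -39775*(-351382 - 1/66750) = -39775*(-23454748501/66750) = 37316504865091/2670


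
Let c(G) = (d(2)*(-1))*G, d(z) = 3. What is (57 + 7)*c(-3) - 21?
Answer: 555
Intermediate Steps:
c(G) = -3*G (c(G) = (3*(-1))*G = -3*G)
(57 + 7)*c(-3) - 21 = (57 + 7)*(-3*(-3)) - 21 = 64*9 - 21 = 576 - 21 = 555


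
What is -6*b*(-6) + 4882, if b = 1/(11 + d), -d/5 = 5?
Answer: 34156/7 ≈ 4879.4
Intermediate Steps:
d = -25 (d = -5*5 = -25)
b = -1/14 (b = 1/(11 - 25) = 1/(-14) = -1/14 ≈ -0.071429)
-6*b*(-6) + 4882 = -6*(-1/14)*(-6) + 4882 = (3/7)*(-6) + 4882 = -18/7 + 4882 = 34156/7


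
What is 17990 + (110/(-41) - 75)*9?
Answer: 708925/41 ≈ 17291.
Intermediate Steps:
17990 + (110/(-41) - 75)*9 = 17990 + (110*(-1/41) - 75)*9 = 17990 + (-110/41 - 75)*9 = 17990 - 3185/41*9 = 17990 - 28665/41 = 708925/41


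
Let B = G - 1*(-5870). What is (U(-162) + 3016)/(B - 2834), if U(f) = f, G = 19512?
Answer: 1427/11274 ≈ 0.12657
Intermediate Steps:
B = 25382 (B = 19512 - 1*(-5870) = 19512 + 5870 = 25382)
(U(-162) + 3016)/(B - 2834) = (-162 + 3016)/(25382 - 2834) = 2854/22548 = 2854*(1/22548) = 1427/11274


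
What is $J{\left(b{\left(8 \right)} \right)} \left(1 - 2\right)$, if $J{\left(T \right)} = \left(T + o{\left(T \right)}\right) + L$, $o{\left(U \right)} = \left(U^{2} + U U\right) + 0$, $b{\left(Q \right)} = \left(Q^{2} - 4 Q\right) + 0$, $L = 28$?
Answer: $-2108$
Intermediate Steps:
$b{\left(Q \right)} = Q^{2} - 4 Q$
$o{\left(U \right)} = 2 U^{2}$ ($o{\left(U \right)} = \left(U^{2} + U^{2}\right) + 0 = 2 U^{2} + 0 = 2 U^{2}$)
$J{\left(T \right)} = 28 + T + 2 T^{2}$ ($J{\left(T \right)} = \left(T + 2 T^{2}\right) + 28 = 28 + T + 2 T^{2}$)
$J{\left(b{\left(8 \right)} \right)} \left(1 - 2\right) = \left(28 + 8 \left(-4 + 8\right) + 2 \left(8 \left(-4 + 8\right)\right)^{2}\right) \left(1 - 2\right) = \left(28 + 8 \cdot 4 + 2 \left(8 \cdot 4\right)^{2}\right) \left(-1\right) = \left(28 + 32 + 2 \cdot 32^{2}\right) \left(-1\right) = \left(28 + 32 + 2 \cdot 1024\right) \left(-1\right) = \left(28 + 32 + 2048\right) \left(-1\right) = 2108 \left(-1\right) = -2108$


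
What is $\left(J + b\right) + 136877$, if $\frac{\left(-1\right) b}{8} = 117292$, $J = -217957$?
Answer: $-1019416$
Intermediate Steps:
$b = -938336$ ($b = \left(-8\right) 117292 = -938336$)
$\left(J + b\right) + 136877 = \left(-217957 - 938336\right) + 136877 = -1156293 + 136877 = -1019416$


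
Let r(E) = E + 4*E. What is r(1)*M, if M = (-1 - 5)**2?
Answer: 180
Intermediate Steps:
r(E) = 5*E
M = 36 (M = (-6)**2 = 36)
r(1)*M = (5*1)*36 = 5*36 = 180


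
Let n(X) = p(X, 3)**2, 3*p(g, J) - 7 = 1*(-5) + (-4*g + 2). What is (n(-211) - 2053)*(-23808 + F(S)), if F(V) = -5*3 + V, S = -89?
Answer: -16753392824/9 ≈ -1.8615e+9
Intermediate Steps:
p(g, J) = 4/3 - 4*g/3 (p(g, J) = 7/3 + (1*(-5) + (-4*g + 2))/3 = 7/3 + (-5 + (2 - 4*g))/3 = 7/3 + (-3 - 4*g)/3 = 7/3 + (-1 - 4*g/3) = 4/3 - 4*g/3)
n(X) = (4/3 - 4*X/3)**2
F(V) = -15 + V
(n(-211) - 2053)*(-23808 + F(S)) = (16*(-1 - 211)**2/9 - 2053)*(-23808 + (-15 - 89)) = ((16/9)*(-212)**2 - 2053)*(-23808 - 104) = ((16/9)*44944 - 2053)*(-23912) = (719104/9 - 2053)*(-23912) = (700627/9)*(-23912) = -16753392824/9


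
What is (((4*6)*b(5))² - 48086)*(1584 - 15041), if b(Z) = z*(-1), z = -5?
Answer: 453312502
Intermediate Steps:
b(Z) = 5 (b(Z) = -5*(-1) = 5)
(((4*6)*b(5))² - 48086)*(1584 - 15041) = (((4*6)*5)² - 48086)*(1584 - 15041) = ((24*5)² - 48086)*(-13457) = (120² - 48086)*(-13457) = (14400 - 48086)*(-13457) = -33686*(-13457) = 453312502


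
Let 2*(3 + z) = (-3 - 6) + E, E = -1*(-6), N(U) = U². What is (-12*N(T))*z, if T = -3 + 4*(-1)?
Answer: 2646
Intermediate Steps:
T = -7 (T = -3 - 4 = -7)
E = 6
z = -9/2 (z = -3 + ((-3 - 6) + 6)/2 = -3 + (-9 + 6)/2 = -3 + (½)*(-3) = -3 - 3/2 = -9/2 ≈ -4.5000)
(-12*N(T))*z = -12*(-7)²*(-9/2) = -12*49*(-9/2) = -588*(-9/2) = 2646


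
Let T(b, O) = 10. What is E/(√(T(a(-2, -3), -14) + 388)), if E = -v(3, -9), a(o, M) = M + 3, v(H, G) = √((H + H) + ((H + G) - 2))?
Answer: -I*√199/199 ≈ -0.070888*I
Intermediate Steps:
v(H, G) = √(-2 + G + 3*H) (v(H, G) = √(2*H + ((G + H) - 2)) = √(2*H + (-2 + G + H)) = √(-2 + G + 3*H))
a(o, M) = 3 + M
E = -I*√2 (E = -√(-2 - 9 + 3*3) = -√(-2 - 9 + 9) = -√(-2) = -I*√2 ≈ -1.4142*I)
E/(√(T(a(-2, -3), -14) + 388)) = (-I*√2)/(√(10 + 388)) = (-I*√2)/(√398) = (-I*√2)*(√398/398) = -I*√199/199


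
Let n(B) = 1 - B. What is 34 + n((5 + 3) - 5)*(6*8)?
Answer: -62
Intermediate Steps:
34 + n((5 + 3) - 5)*(6*8) = 34 + (1 - ((5 + 3) - 5))*(6*8) = 34 + (1 - (8 - 5))*48 = 34 + (1 - 1*3)*48 = 34 + (1 - 3)*48 = 34 - 2*48 = 34 - 96 = -62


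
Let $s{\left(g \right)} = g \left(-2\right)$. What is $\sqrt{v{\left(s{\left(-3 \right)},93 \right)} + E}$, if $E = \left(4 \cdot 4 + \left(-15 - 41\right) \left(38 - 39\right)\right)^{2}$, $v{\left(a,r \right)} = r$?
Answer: $\sqrt{5277} \approx 72.643$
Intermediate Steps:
$s{\left(g \right)} = - 2 g$
$E = 5184$ ($E = \left(16 - -56\right)^{2} = \left(16 + 56\right)^{2} = 72^{2} = 5184$)
$\sqrt{v{\left(s{\left(-3 \right)},93 \right)} + E} = \sqrt{93 + 5184} = \sqrt{5277}$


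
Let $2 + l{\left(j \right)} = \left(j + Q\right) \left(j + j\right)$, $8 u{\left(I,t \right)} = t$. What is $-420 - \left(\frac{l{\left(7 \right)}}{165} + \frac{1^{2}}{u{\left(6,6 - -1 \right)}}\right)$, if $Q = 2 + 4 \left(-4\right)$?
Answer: $- \frac{97144}{231} \approx -420.54$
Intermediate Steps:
$u{\left(I,t \right)} = \frac{t}{8}$
$Q = -14$ ($Q = 2 - 16 = -14$)
$l{\left(j \right)} = -2 + 2 j \left(-14 + j\right)$ ($l{\left(j \right)} = -2 + \left(j - 14\right) \left(j + j\right) = -2 + \left(-14 + j\right) 2 j = -2 + 2 j \left(-14 + j\right)$)
$-420 - \left(\frac{l{\left(7 \right)}}{165} + \frac{1^{2}}{u{\left(6,6 - -1 \right)}}\right) = -420 - \left(\frac{-2 - 196 + 2 \cdot 7^{2}}{165} + \frac{1^{2}}{\frac{1}{8} \left(6 - -1\right)}\right) = -420 - \left(\left(-2 - 196 + 2 \cdot 49\right) \frac{1}{165} + 1 \frac{1}{\frac{1}{8} \left(6 + 1\right)}\right) = -420 - \left(\left(-2 - 196 + 98\right) \frac{1}{165} + 1 \frac{1}{\frac{1}{8} \cdot 7}\right) = -420 - \left(\left(-100\right) \frac{1}{165} + 1 \frac{1}{\frac{7}{8}}\right) = -420 - \left(- \frac{20}{33} + 1 \cdot \frac{8}{7}\right) = -420 - \left(- \frac{20}{33} + \frac{8}{7}\right) = -420 - \frac{124}{231} = - \frac{97144}{231}$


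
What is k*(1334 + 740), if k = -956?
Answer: -1982744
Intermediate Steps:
k*(1334 + 740) = -956*(1334 + 740) = -956*2074 = -1982744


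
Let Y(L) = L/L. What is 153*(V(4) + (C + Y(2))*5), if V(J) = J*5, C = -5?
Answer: 0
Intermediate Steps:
Y(L) = 1
V(J) = 5*J
153*(V(4) + (C + Y(2))*5) = 153*(5*4 + (-5 + 1)*5) = 153*(20 - 4*5) = 153*(20 - 20) = 153*0 = 0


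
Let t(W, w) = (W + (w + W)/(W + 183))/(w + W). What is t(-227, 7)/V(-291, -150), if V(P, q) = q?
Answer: -37/5500 ≈ -0.0067273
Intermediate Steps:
t(W, w) = (W + (W + w)/(183 + W))/(W + w)
t(-227, 7)/V(-291, -150) = ((7 + (-227)² + 184*(-227))/((-227)² + 183*(-227) + 183*7 - 227*7))/(-150) = ((7 + 51529 - 41768)/(51529 - 41541 + 1281 - 1589))*(-1/150) = (9768/9680)*(-1/150) = ((1/9680)*9768)*(-1/150) = (111/110)*(-1/150) = -37/5500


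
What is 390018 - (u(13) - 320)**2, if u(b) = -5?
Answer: 284393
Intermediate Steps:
390018 - (u(13) - 320)**2 = 390018 - (-5 - 320)**2 = 390018 - 1*(-325)**2 = 390018 - 1*105625 = 390018 - 105625 = 284393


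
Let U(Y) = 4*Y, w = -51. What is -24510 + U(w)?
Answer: -24714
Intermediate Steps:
-24510 + U(w) = -24510 + 4*(-51) = -24510 - 204 = -24714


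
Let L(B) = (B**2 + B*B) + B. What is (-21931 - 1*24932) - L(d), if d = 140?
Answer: -86203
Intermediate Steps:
L(B) = B + 2*B**2 (L(B) = (B**2 + B**2) + B = 2*B**2 + B = B + 2*B**2)
(-21931 - 1*24932) - L(d) = (-21931 - 1*24932) - 140*(1 + 2*140) = (-21931 - 24932) - 140*(1 + 280) = -46863 - 140*281 = -46863 - 1*39340 = -46863 - 39340 = -86203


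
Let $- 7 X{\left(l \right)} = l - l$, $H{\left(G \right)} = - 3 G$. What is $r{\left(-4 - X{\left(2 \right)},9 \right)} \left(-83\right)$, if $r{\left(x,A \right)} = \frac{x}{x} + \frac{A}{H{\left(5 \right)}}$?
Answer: $- \frac{166}{5} \approx -33.2$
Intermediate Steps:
$X{\left(l \right)} = 0$ ($X{\left(l \right)} = - \frac{l - l}{7} = \left(- \frac{1}{7}\right) 0 = 0$)
$r{\left(x,A \right)} = 1 - \frac{A}{15}$ ($r{\left(x,A \right)} = \frac{x}{x} + \frac{A}{\left(-3\right) 5} = 1 + \frac{A}{-15} = 1 + A \left(- \frac{1}{15}\right) = 1 - \frac{A}{15}$)
$r{\left(-4 - X{\left(2 \right)},9 \right)} \left(-83\right) = \left(1 - \frac{3}{5}\right) \left(-83\right) = \frac{2}{5} \left(-83\right) = - \frac{166}{5}$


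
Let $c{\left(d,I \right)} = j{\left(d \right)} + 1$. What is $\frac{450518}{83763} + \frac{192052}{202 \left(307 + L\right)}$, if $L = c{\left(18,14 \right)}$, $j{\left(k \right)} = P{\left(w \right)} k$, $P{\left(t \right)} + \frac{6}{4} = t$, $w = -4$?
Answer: $\frac{923863700}{93060693} \approx 9.9275$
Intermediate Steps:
$P{\left(t \right)} = - \frac{3}{2} + t$
$j{\left(k \right)} = - \frac{11 k}{2}$ ($j{\left(k \right)} = \left(- \frac{3}{2} - 4\right) k = - \frac{11 k}{2}$)
$c{\left(d,I \right)} = 1 - \frac{11 d}{2}$ ($c{\left(d,I \right)} = - \frac{11 d}{2} + 1 = 1 - \frac{11 d}{2}$)
$L = -98$ ($L = 1 - 99 = -98$)
$\frac{450518}{83763} + \frac{192052}{202 \left(307 + L\right)} = \frac{450518}{83763} + \frac{192052}{202 \left(307 - 98\right)} = 450518 \cdot \frac{1}{83763} + \frac{192052}{202 \cdot 209} = \frac{450518}{83763} + \frac{192052}{42218} = \frac{450518}{83763} + 192052 \cdot \frac{1}{42218} = \frac{450518}{83763} + \frac{5054}{1111} = \frac{923863700}{93060693}$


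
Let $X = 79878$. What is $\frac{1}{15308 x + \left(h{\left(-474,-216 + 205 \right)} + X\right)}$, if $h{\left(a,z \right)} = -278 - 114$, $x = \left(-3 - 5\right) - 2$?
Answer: $- \frac{1}{73594} \approx -1.3588 \cdot 10^{-5}$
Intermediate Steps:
$x = -10$ ($x = -8 - 2 = -10$)
$h{\left(a,z \right)} = -392$
$\frac{1}{15308 x + \left(h{\left(-474,-216 + 205 \right)} + X\right)} = \frac{1}{15308 \left(-10\right) + \left(-392 + 79878\right)} = \frac{1}{-153080 + 79486} = \frac{1}{-73594} = - \frac{1}{73594}$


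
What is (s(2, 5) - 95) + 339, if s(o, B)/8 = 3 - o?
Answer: 252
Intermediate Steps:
s(o, B) = 24 - 8*o (s(o, B) = 8*(3 - o) = 24 - 8*o)
(s(2, 5) - 95) + 339 = ((24 - 8*2) - 95) + 339 = ((24 - 16) - 95) + 339 = (8 - 95) + 339 = -87 + 339 = 252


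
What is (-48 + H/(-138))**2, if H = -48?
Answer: 1201216/529 ≈ 2270.7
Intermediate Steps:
(-48 + H/(-138))**2 = (-48 - 48/(-138))**2 = (-48 - 48*(-1/138))**2 = (-48 + 8/23)**2 = (-1096/23)**2 = 1201216/529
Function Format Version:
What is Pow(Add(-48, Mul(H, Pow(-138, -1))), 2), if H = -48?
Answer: Rational(1201216, 529) ≈ 2270.7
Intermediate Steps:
Pow(Add(-48, Mul(H, Pow(-138, -1))), 2) = Pow(Add(-48, Mul(-48, Pow(-138, -1))), 2) = Pow(Add(-48, Mul(-48, Rational(-1, 138))), 2) = Pow(Add(-48, Rational(8, 23)), 2) = Pow(Rational(-1096, 23), 2) = Rational(1201216, 529)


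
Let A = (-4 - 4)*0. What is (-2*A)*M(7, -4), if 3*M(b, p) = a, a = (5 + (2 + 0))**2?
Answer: 0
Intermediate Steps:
a = 49 (a = (5 + 2)**2 = 7**2 = 49)
M(b, p) = 49/3 (M(b, p) = (1/3)*49 = 49/3)
A = 0 (A = -8*0 = 0)
(-2*A)*M(7, -4) = -2*0*(49/3) = 0*(49/3) = 0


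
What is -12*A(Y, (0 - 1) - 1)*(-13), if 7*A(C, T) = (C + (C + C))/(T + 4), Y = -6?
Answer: -1404/7 ≈ -200.57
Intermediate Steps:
A(C, T) = 3*C/(7*(4 + T)) (A(C, T) = ((C + (C + C))/(T + 4))/7 = ((C + 2*C)/(4 + T))/7 = ((3*C)/(4 + T))/7 = (3*C/(4 + T))/7 = 3*C/(7*(4 + T)))
-12*A(Y, (0 - 1) - 1)*(-13) = -36*(-6)/(7*(4 + ((0 - 1) - 1)))*(-13) = -36*(-6)/(7*(4 + (-1 - 1)))*(-13) = -36*(-6)/(7*(4 - 2))*(-13) = -36*(-6)/(7*2)*(-13) = -12*(-9/7)*(-13) = (108/7)*(-13) = -1404/7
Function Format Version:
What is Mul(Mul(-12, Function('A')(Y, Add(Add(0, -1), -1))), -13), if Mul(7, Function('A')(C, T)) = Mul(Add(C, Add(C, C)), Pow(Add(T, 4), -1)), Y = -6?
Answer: Rational(-1404, 7) ≈ -200.57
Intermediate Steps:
Function('A')(C, T) = Mul(Rational(3, 7), C, Pow(Add(4, T), -1)) (Function('A')(C, T) = Mul(Rational(1, 7), Mul(Add(C, Add(C, C)), Pow(Add(T, 4), -1))) = Mul(Rational(1, 7), Mul(Add(C, Mul(2, C)), Pow(Add(4, T), -1))) = Mul(Rational(1, 7), Mul(Mul(3, C), Pow(Add(4, T), -1))) = Mul(Rational(1, 7), Mul(3, C, Pow(Add(4, T), -1))) = Mul(Rational(3, 7), C, Pow(Add(4, T), -1)))
Mul(Mul(-12, Function('A')(Y, Add(Add(0, -1), -1))), -13) = Mul(Mul(-12, Mul(Rational(3, 7), -6, Pow(Add(4, Add(Add(0, -1), -1)), -1))), -13) = Mul(Mul(-12, Mul(Rational(3, 7), -6, Pow(Add(4, Add(-1, -1)), -1))), -13) = Mul(Mul(-12, Mul(Rational(3, 7), -6, Pow(Add(4, -2), -1))), -13) = Mul(Mul(-12, Mul(Rational(3, 7), -6, Pow(2, -1))), -13) = Mul(Mul(-12, Mul(Rational(3, 7), -6, Rational(1, 2))), -13) = Mul(Mul(-12, Rational(-9, 7)), -13) = Mul(Rational(108, 7), -13) = Rational(-1404, 7)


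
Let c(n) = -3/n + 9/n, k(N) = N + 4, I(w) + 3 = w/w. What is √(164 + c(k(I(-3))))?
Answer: √167 ≈ 12.923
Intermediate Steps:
I(w) = -2 (I(w) = -3 + w/w = -3 + 1 = -2)
k(N) = 4 + N
c(n) = 6/n
√(164 + c(k(I(-3)))) = √(164 + 6/(4 - 2)) = √(164 + 6/2) = √(164 + 6*(½)) = √(164 + 3) = √167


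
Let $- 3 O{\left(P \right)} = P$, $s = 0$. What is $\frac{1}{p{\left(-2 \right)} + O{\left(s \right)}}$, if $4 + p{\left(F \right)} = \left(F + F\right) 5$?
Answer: $- \frac{1}{24} \approx -0.041667$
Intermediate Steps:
$O{\left(P \right)} = - \frac{P}{3}$
$p{\left(F \right)} = -4 + 10 F$ ($p{\left(F \right)} = -4 + \left(F + F\right) 5 = -4 + 2 F 5 = -4 + 10 F$)
$\frac{1}{p{\left(-2 \right)} + O{\left(s \right)}} = \frac{1}{\left(-4 + 10 \left(-2\right)\right) - 0} = \frac{1}{\left(-4 - 20\right) + 0} = \frac{1}{-24 + 0} = \frac{1}{-24} = - \frac{1}{24}$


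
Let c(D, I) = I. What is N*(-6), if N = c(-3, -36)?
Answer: 216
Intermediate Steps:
N = -36
N*(-6) = -36*(-6) = 216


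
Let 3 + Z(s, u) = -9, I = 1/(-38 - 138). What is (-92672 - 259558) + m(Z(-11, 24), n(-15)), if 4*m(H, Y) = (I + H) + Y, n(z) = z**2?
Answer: -247932433/704 ≈ -3.5218e+5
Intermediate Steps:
I = -1/176 (I = 1/(-176) = -1/176 ≈ -0.0056818)
Z(s, u) = -12 (Z(s, u) = -3 - 9 = -12)
m(H, Y) = -1/704 + H/4 + Y/4 (m(H, Y) = ((-1/176 + H) + Y)/4 = (-1/176 + H + Y)/4 = -1/704 + H/4 + Y/4)
(-92672 - 259558) + m(Z(-11, 24), n(-15)) = (-92672 - 259558) + (-1/704 + (1/4)*(-12) + (1/4)*(-15)**2) = -352230 + (-1/704 - 3 + (1/4)*225) = -352230 + (-1/704 - 3 + 225/4) = -352230 + 37487/704 = -247932433/704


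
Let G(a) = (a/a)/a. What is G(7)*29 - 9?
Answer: -34/7 ≈ -4.8571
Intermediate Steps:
G(a) = 1/a
G(7)*29 - 9 = 29/7 - 9 = -34/7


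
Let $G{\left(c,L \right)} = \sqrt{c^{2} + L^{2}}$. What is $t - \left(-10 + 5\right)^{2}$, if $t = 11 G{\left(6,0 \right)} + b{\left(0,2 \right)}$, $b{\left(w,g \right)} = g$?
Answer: $43$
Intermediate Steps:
$G{\left(c,L \right)} = \sqrt{L^{2} + c^{2}}$
$t = 68$ ($t = 11 \sqrt{0^{2} + 6^{2}} + 2 = 11 \sqrt{0 + 36} + 2 = 11 \sqrt{36} + 2 = 11 \cdot 6 + 2 = 66 + 2 = 68$)
$t - \left(-10 + 5\right)^{2} = 68 - \left(-10 + 5\right)^{2} = 68 - \left(-5\right)^{2} = 68 - 25 = 43$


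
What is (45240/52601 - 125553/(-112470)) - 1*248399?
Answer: -21297468897933/85739630 ≈ -2.4840e+5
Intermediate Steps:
(45240/52601 - 125553/(-112470)) - 1*248399 = (45240*(1/52601) - 125553*(-1/112470)) - 248399 = (45240/52601 + 41851/37490) - 248399 = 169454437/85739630 - 248399 = -21297468897933/85739630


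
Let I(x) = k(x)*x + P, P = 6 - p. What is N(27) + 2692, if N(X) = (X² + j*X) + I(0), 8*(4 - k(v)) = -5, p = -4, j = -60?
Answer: 1811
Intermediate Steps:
k(v) = 37/8 (k(v) = 4 - ⅛*(-5) = 4 + 5/8 = 37/8)
P = 10 (P = 6 - 1*(-4) = 6 + 4 = 10)
I(x) = 10 + 37*x/8 (I(x) = 37*x/8 + 10 = 10 + 37*x/8)
N(X) = 10 + X² - 60*X (N(X) = (X² - 60*X) + (10 + (37/8)*0) = (X² - 60*X) + (10 + 0) = (X² - 60*X) + 10 = 10 + X² - 60*X)
N(27) + 2692 = (10 + 27² - 60*27) + 2692 = (10 + 729 - 1620) + 2692 = -881 + 2692 = 1811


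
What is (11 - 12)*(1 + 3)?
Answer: -4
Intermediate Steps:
(11 - 12)*(1 + 3) = -1*4 = -4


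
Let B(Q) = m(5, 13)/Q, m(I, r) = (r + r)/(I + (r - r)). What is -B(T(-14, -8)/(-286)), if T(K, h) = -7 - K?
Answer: 7436/35 ≈ 212.46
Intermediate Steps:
m(I, r) = 2*r/I (m(I, r) = (2*r)/(I + 0) = (2*r)/I = 2*r/I)
B(Q) = 26/(5*Q) (B(Q) = (2*13/5)/Q = (2*13*(1/5))/Q = 26/(5*Q))
-B(T(-14, -8)/(-286)) = -26/(5*((-7 - 1*(-14))/(-286))) = -26/(5*((-7 + 14)*(-1/286))) = -26/(5*(7*(-1/286))) = -26/(5*(-7/286)) = -26*(-286)/(5*7) = -1*(-7436/35) = 7436/35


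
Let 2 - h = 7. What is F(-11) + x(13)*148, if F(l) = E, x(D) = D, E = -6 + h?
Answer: 1913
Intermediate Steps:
h = -5 (h = 2 - 1*7 = 2 - 7 = -5)
E = -11 (E = -6 - 5 = -11)
F(l) = -11
F(-11) + x(13)*148 = -11 + 13*148 = -11 + 1924 = 1913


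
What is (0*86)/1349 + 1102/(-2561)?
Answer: -1102/2561 ≈ -0.43030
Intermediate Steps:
(0*86)/1349 + 1102/(-2561) = 0*(1/1349) + 1102*(-1/2561) = 0 - 1102/2561 = -1102/2561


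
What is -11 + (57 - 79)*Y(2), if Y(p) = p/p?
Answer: -33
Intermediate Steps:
Y(p) = 1
-11 + (57 - 79)*Y(2) = -11 + (57 - 79)*1 = -11 - 22*1 = -11 - 22 = -33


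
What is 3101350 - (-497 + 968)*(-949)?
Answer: 3548329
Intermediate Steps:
3101350 - (-497 + 968)*(-949) = 3101350 - 471*(-949) = 3101350 - 1*(-446979) = 3101350 + 446979 = 3548329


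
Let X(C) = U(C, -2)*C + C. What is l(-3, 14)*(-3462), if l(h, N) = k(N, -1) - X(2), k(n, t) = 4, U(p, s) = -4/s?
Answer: 6924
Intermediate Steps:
X(C) = 3*C (X(C) = (-4/(-2))*C + C = (-4*(-½))*C + C = 2*C + C = 3*C)
l(h, N) = -2 (l(h, N) = 4 - 3*2 = 4 - 1*6 = 4 - 6 = -2)
l(-3, 14)*(-3462) = -2*(-3462) = 6924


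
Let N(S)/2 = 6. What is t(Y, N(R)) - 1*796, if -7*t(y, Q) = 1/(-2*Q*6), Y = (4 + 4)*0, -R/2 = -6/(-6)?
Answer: -802367/1008 ≈ -796.00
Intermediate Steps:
R = -2 (R = -(-12)/(-6) = -(-12)*(-1)/6 = -2*1 = -2)
N(S) = 12 (N(S) = 2*6 = 12)
Y = 0 (Y = 8*0 = 0)
t(y, Q) = 1/(84*Q) (t(y, Q) = -(-1/(12*Q))/7 = -(-1)/(84*Q) = 1/(84*Q))
t(Y, N(R)) - 1*796 = (1/84)/12 - 1*796 = (1/84)*(1/12) - 796 = 1/1008 - 796 = -802367/1008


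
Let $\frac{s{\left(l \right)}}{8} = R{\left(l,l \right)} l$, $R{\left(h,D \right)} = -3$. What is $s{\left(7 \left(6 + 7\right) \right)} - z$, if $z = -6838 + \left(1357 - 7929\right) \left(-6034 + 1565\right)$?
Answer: $-29365614$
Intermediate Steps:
$s{\left(l \right)} = - 24 l$ ($s{\left(l \right)} = 8 \left(- 3 l\right) = - 24 l$)
$z = 29363430$ ($z = -6838 - -29370268 = -6838 + 29370268 = 29363430$)
$s{\left(7 \left(6 + 7\right) \right)} - z = - 24 \cdot 7 \left(6 + 7\right) - 29363430 = - 24 \cdot 7 \cdot 13 - 29363430 = \left(-24\right) 91 - 29363430 = -2184 - 29363430 = -29365614$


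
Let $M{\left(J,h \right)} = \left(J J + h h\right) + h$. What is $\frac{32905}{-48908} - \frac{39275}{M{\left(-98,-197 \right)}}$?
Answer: $- \frac{876852295}{589537032} \approx -1.4874$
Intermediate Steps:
$M{\left(J,h \right)} = h + J^{2} + h^{2}$ ($M{\left(J,h \right)} = \left(J^{2} + h^{2}\right) + h = h + J^{2} + h^{2}$)
$\frac{32905}{-48908} - \frac{39275}{M{\left(-98,-197 \right)}} = \frac{32905}{-48908} - \frac{39275}{-197 + \left(-98\right)^{2} + \left(-197\right)^{2}} = 32905 \left(- \frac{1}{48908}\right) - \frac{39275}{-197 + 9604 + 38809} = - \frac{32905}{48908} - \frac{39275}{48216} = - \frac{876852295}{589537032}$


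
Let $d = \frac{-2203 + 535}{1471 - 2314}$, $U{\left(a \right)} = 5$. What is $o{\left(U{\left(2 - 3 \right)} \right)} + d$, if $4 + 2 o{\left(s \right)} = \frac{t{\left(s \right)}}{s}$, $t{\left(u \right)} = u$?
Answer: $\frac{269}{562} \approx 0.47865$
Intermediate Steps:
$d = \frac{556}{281}$ ($d = - \frac{1668}{-843} = \left(-1668\right) \left(- \frac{1}{843}\right) = \frac{556}{281} \approx 1.9786$)
$o{\left(s \right)} = - \frac{3}{2}$ ($o{\left(s \right)} = -2 + \frac{s \frac{1}{s}}{2} = -2 + \frac{1}{2} \cdot 1 = -2 + \frac{1}{2} = - \frac{3}{2}$)
$o{\left(U{\left(2 - 3 \right)} \right)} + d = - \frac{3}{2} + \frac{556}{281} = \frac{269}{562}$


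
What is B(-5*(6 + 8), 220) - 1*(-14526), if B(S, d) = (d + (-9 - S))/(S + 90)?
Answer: 290801/20 ≈ 14540.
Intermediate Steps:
B(S, d) = (-9 + d - S)/(90 + S)
B(-5*(6 + 8), 220) - 1*(-14526) = (-9 + 220 - (-5)*(6 + 8))/(90 - 5*(6 + 8)) - 1*(-14526) = (-9 + 220 - (-5)*14)/(90 - 5*14) + 14526 = (-9 + 220 - 1*(-70))/(90 - 70) + 14526 = (-9 + 220 + 70)/20 + 14526 = (1/20)*281 + 14526 = 281/20 + 14526 = 290801/20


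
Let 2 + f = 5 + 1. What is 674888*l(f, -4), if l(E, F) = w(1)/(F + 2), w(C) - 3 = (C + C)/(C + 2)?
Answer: -3711884/3 ≈ -1.2373e+6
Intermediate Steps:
f = 4 (f = -2 + (5 + 1) = -2 + 6 = 4)
w(C) = 3 + 2*C/(2 + C) (w(C) = 3 + (C + C)/(C + 2) = 3 + (2*C)/(2 + C) = 3 + 2*C/(2 + C))
l(E, F) = 11/(3*(2 + F)) (l(E, F) = ((6 + 5*1)/(2 + 1))/(F + 2) = ((6 + 5)/3)/(2 + F) = ((1/3)*11)/(2 + F) = (11/3)/(2 + F) = 11/(3*(2 + F)))
674888*l(f, -4) = 674888*(11/(3*(2 - 4))) = 674888*((11/3)/(-2)) = 674888*((11/3)*(-1/2)) = 674888*(-11/6) = -3711884/3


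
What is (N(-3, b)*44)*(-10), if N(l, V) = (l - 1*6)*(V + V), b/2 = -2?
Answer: -31680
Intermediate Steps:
b = -4 (b = 2*(-2) = -4)
N(l, V) = 2*V*(-6 + l) (N(l, V) = (l - 6)*(2*V) = (-6 + l)*(2*V) = 2*V*(-6 + l))
(N(-3, b)*44)*(-10) = ((2*(-4)*(-6 - 3))*44)*(-10) = ((2*(-4)*(-9))*44)*(-10) = (72*44)*(-10) = 3168*(-10) = -31680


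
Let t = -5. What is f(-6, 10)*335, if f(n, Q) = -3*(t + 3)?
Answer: 2010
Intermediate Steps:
f(n, Q) = 6 (f(n, Q) = -3*(-5 + 3) = -3*(-2) = 6)
f(-6, 10)*335 = 6*335 = 2010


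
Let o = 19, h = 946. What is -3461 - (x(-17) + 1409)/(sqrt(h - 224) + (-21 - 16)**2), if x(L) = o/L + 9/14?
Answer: -1543644354703/445878482 + 6369351*sqrt(2)/445878482 ≈ -3462.0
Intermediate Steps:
x(L) = 9/14 + 19/L (x(L) = 19/L + 9/14 = 9/14 + 19/L)
-3461 - (x(-17) + 1409)/(sqrt(h - 224) + (-21 - 16)**2) = -3461 - ((9/14 + 19/(-17)) + 1409)/(sqrt(946 - 224) + (-21 - 16)**2) = -3461 - ((9/14 + 19*(-1/17)) + 1409)/(sqrt(722) + (-37)**2) = -3461 - ((9/14 - 19/17) + 1409)/(19*sqrt(2) + 1369) = -3461 - (-113/238 + 1409)/(1369 + 19*sqrt(2)) = -3461 - 335229/(238*(1369 + 19*sqrt(2)))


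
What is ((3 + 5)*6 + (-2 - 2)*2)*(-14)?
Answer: -560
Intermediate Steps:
((3 + 5)*6 + (-2 - 2)*2)*(-14) = (8*6 - 4*2)*(-14) = (48 - 8)*(-14) = 40*(-14) = -560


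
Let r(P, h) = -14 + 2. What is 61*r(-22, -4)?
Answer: -732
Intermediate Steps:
r(P, h) = -12
61*r(-22, -4) = 61*(-12) = -732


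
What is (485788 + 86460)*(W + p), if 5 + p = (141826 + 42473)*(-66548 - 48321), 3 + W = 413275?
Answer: -12114392056091872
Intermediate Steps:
W = 413272 (W = -3 + 413275 = 413272)
p = -21170241836 (p = -5 + (141826 + 42473)*(-66548 - 48321) = -5 + 184299*(-114869) = -5 - 21170241831 = -21170241836)
(485788 + 86460)*(W + p) = (485788 + 86460)*(413272 - 21170241836) = 572248*(-21169828564) = -12114392056091872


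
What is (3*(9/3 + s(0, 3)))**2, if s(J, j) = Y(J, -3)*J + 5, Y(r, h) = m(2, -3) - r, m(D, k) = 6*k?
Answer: 576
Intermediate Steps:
Y(r, h) = -18 - r (Y(r, h) = 6*(-3) - r = -18 - r)
s(J, j) = 5 + J*(-18 - J) (s(J, j) = (-18 - J)*J + 5 = J*(-18 - J) + 5 = 5 + J*(-18 - J))
(3*(9/3 + s(0, 3)))**2 = (3*(9/3 + (5 - 1*0*(18 + 0))))**2 = (3*(9*(1/3) + (5 - 1*0*18)))**2 = (3*(3 + (5 + 0)))**2 = (3*(3 + 5))**2 = (3*8)**2 = 24**2 = 576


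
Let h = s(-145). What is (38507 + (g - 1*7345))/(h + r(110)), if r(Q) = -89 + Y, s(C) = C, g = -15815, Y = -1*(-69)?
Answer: -15347/165 ≈ -93.012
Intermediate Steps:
Y = 69
h = -145
r(Q) = -20 (r(Q) = -89 + 69 = -20)
(38507 + (g - 1*7345))/(h + r(110)) = (38507 + (-15815 - 1*7345))/(-145 - 20) = (38507 + (-15815 - 7345))/(-165) = (38507 - 23160)*(-1/165) = 15347*(-1/165) = -15347/165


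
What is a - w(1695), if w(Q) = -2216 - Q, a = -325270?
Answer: -321359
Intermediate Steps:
a - w(1695) = -325270 - (-2216 - 1*1695) = -325270 - (-2216 - 1695) = -325270 - 1*(-3911) = -325270 + 3911 = -321359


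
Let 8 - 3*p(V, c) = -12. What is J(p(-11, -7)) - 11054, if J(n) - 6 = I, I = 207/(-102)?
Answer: -375701/34 ≈ -11050.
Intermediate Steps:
p(V, c) = 20/3 (p(V, c) = 8/3 - ⅓*(-12) = 8/3 + 4 = 20/3)
I = -69/34 (I = 207*(-1/102) = -69/34 ≈ -2.0294)
J(n) = 135/34 (J(n) = 6 - 69/34 = 135/34)
J(p(-11, -7)) - 11054 = 135/34 - 11054 = -375701/34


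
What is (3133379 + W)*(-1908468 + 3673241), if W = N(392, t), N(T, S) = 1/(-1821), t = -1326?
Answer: 10069588538393134/1821 ≈ 5.5297e+12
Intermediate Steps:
N(T, S) = -1/1821
W = -1/1821 ≈ -0.00054915
(3133379 + W)*(-1908468 + 3673241) = (3133379 - 1/1821)*(-1908468 + 3673241) = (5705883158/1821)*1764773 = 10069588538393134/1821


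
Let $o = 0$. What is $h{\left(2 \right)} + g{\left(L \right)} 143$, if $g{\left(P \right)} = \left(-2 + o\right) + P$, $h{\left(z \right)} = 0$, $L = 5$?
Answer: $429$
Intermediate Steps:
$g{\left(P \right)} = -2 + P$ ($g{\left(P \right)} = \left(-2 + 0\right) + P = -2 + P$)
$h{\left(2 \right)} + g{\left(L \right)} 143 = 0 + \left(-2 + 5\right) 143 = 0 + 3 \cdot 143 = 0 + 429 = 429$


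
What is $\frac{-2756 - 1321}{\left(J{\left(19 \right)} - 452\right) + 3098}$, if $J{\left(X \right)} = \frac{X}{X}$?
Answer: $- \frac{4077}{2647} \approx -1.5402$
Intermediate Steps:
$J{\left(X \right)} = 1$
$\frac{-2756 - 1321}{\left(J{\left(19 \right)} - 452\right) + 3098} = \frac{-2756 - 1321}{\left(1 - 452\right) + 3098} = - \frac{4077}{\left(1 - 452\right) + 3098} = - \frac{4077}{-451 + 3098} = - \frac{4077}{2647}$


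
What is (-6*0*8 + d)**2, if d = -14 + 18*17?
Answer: 85264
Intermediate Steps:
d = 292 (d = -14 + 306 = 292)
(-6*0*8 + d)**2 = (-6*0*8 + 292)**2 = (0*8 + 292)**2 = (0 + 292)**2 = 292**2 = 85264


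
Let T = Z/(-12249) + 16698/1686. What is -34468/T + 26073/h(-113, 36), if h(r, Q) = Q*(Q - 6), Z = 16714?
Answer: -14151384910339/3527079960 ≈ -4012.2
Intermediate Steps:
T = 29392333/3441969 (T = 16714/(-12249) + 16698/1686 = 16714*(-1/12249) + 16698*(1/1686) = -16714/12249 + 2783/281 = 29392333/3441969 ≈ 8.5394)
h(r, Q) = Q*(-6 + Q)
-34468/T + 26073/h(-113, 36) = -34468/29392333/3441969 + 26073/((36*(-6 + 36))) = -34468*3441969/29392333 + 26073/((36*30)) = -118637787492/29392333 + 26073/1080 = -118637787492/29392333 + 26073*(1/1080) = -118637787492/29392333 + 2897/120 = -14151384910339/3527079960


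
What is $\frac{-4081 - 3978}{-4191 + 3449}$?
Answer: $\frac{8059}{742} \approx 10.861$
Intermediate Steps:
$\frac{-4081 - 3978}{-4191 + 3449} = - \frac{8059}{-742} = \left(-8059\right) \left(- \frac{1}{742}\right) = \frac{8059}{742}$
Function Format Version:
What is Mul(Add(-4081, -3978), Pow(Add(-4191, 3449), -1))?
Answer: Rational(8059, 742) ≈ 10.861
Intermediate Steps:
Mul(Add(-4081, -3978), Pow(Add(-4191, 3449), -1)) = Mul(-8059, Pow(-742, -1)) = Mul(-8059, Rational(-1, 742)) = Rational(8059, 742)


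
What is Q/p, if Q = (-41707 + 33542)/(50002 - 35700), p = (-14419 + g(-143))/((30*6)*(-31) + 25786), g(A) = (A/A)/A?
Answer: 11796212285/14744775618 ≈ 0.80003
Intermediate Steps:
g(A) = 1/A
p = -1030959/1444729 (p = (-14419 + 1/(-143))/((30*6)*(-31) + 25786) = (-14419 - 1/143)/(180*(-31) + 25786) = -2061918/(143*(-5580 + 25786)) = -2061918/143/20206 = -2061918/143*1/20206 = -1030959/1444729 ≈ -0.71360)
Q = -8165/14302 ≈ -0.57090
Q/p = -8165/(14302*(-1030959/1444729)) = -8165/14302*(-1444729/1030959) = 11796212285/14744775618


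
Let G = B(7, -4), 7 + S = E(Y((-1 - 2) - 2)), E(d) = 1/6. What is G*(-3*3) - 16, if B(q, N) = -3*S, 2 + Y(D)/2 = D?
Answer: -401/2 ≈ -200.50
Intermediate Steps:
Y(D) = -4 + 2*D
E(d) = ⅙
S = -41/6 (S = -7 + ⅙ = -41/6 ≈ -6.8333)
B(q, N) = 41/2 (B(q, N) = -3*(-41/6) = 41/2)
G = 41/2 ≈ 20.500
G*(-3*3) - 16 = 41*(-3*3)/2 - 16 = 41*(-1*9)/2 - 16 = (41/2)*(-9) - 16 = -369/2 - 16 = -401/2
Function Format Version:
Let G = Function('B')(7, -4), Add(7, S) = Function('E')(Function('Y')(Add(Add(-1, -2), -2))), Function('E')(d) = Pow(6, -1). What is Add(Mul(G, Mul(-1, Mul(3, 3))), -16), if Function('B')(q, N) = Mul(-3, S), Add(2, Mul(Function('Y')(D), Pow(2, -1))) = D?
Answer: Rational(-401, 2) ≈ -200.50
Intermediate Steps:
Function('Y')(D) = Add(-4, Mul(2, D))
Function('E')(d) = Rational(1, 6)
S = Rational(-41, 6) (S = Add(-7, Rational(1, 6)) = Rational(-41, 6) ≈ -6.8333)
Function('B')(q, N) = Rational(41, 2) (Function('B')(q, N) = Mul(-3, Rational(-41, 6)) = Rational(41, 2))
G = Rational(41, 2) ≈ 20.500
Add(Mul(G, Mul(-1, Mul(3, 3))), -16) = Add(Mul(Rational(41, 2), Mul(-1, Mul(3, 3))), -16) = Add(Mul(Rational(41, 2), Mul(-1, 9)), -16) = Add(Mul(Rational(41, 2), -9), -16) = Add(Rational(-369, 2), -16) = Rational(-401, 2)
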